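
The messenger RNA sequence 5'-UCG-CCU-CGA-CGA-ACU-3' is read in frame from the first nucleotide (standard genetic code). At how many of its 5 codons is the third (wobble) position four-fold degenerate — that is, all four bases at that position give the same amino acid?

5

Codon 1 UCG (Ser): third position 4-fold.
Codon 2 CCU (Pro): third position 4-fold.
Codon 3 CGA (Arg): third position 4-fold.
Codon 4 CGA (Arg): third position 4-fold.
Codon 5 ACU (Thr): third position 4-fold.
Four-fold degenerate third positions: 5.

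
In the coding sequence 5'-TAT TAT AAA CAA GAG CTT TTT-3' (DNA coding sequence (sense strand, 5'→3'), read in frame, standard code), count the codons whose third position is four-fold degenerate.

1

Codon 1 TAT (Tyr): third position 2-fold.
Codon 2 TAT (Tyr): third position 2-fold.
Codon 3 AAA (Lys): third position 2-fold.
Codon 4 CAA (Gln): third position 2-fold.
Codon 5 GAG (Glu): third position 2-fold.
Codon 6 CTT (Leu): third position 4-fold.
Codon 7 TTT (Phe): third position 2-fold.
Four-fold degenerate third positions: 1.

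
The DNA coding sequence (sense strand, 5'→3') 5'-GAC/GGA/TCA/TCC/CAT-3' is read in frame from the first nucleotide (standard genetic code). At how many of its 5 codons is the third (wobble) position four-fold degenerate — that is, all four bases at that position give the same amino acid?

Codon 1 GAC (Asp): third position 2-fold.
Codon 2 GGA (Gly): third position 4-fold.
Codon 3 TCA (Ser): third position 4-fold.
Codon 4 TCC (Ser): third position 4-fold.
Codon 5 CAT (His): third position 2-fold.
Four-fold degenerate third positions: 3.

3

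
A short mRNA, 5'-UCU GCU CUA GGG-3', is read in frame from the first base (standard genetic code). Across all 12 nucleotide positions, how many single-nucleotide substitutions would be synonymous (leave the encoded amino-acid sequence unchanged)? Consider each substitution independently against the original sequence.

Codon 1 (UCU, Ser): 3 synonymous substitutions.
Codon 2 (GCU, Ala): 3 synonymous substitutions.
Codon 3 (CUA, Leu): 4 synonymous substitutions.
Codon 4 (GGG, Gly): 3 synonymous substitutions.
Total: 3 + 3 + 4 + 3 = 13.

13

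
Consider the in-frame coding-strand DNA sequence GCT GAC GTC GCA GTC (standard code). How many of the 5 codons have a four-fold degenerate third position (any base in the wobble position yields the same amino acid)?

4

Codon 1 GCT (Ala): third position 4-fold.
Codon 2 GAC (Asp): third position 2-fold.
Codon 3 GTC (Val): third position 4-fold.
Codon 4 GCA (Ala): third position 4-fold.
Codon 5 GTC (Val): third position 4-fold.
Four-fold degenerate third positions: 4.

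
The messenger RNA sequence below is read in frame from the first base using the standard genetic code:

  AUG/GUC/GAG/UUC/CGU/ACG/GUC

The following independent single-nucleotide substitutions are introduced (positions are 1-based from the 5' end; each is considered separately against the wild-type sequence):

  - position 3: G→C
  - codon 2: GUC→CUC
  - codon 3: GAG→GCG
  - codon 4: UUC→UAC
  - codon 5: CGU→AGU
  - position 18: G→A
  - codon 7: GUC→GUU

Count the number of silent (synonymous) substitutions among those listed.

2

Codon 1: AUG (Met) → AUC (Ile) — missense.
Codon 2: GUC (Val) → CUC (Leu) — missense.
Codon 3: GAG (Glu) → GCG (Ala) — missense.
Codon 4: UUC (Phe) → UAC (Tyr) — missense.
Codon 5: CGU (Arg) → AGU (Ser) — missense.
Codon 6: ACG (Thr) → ACA (Thr) — synonymous.
Codon 7: GUC (Val) → GUU (Val) — synonymous.
Synonymous: 2 of 7.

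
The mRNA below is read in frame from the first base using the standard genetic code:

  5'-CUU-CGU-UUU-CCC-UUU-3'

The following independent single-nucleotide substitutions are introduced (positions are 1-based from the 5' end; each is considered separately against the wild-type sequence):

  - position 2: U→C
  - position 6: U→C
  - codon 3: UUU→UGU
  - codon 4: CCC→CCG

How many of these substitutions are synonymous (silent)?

Codon 1: CUU (Leu) → CCU (Pro) — missense.
Codon 2: CGU (Arg) → CGC (Arg) — synonymous.
Codon 3: UUU (Phe) → UGU (Cys) — missense.
Codon 4: CCC (Pro) → CCG (Pro) — synonymous.
Synonymous: 2 of 4.

2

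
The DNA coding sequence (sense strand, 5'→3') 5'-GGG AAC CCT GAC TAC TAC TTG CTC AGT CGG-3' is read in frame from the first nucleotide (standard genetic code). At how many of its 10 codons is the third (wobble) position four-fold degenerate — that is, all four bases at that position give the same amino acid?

4

Codon 1 GGG (Gly): third position 4-fold.
Codon 2 AAC (Asn): third position 2-fold.
Codon 3 CCT (Pro): third position 4-fold.
Codon 4 GAC (Asp): third position 2-fold.
Codon 5 TAC (Tyr): third position 2-fold.
Codon 6 TAC (Tyr): third position 2-fold.
Codon 7 TTG (Leu): third position 2-fold.
Codon 8 CTC (Leu): third position 4-fold.
Codon 9 AGT (Ser): third position 2-fold.
Codon 10 CGG (Arg): third position 4-fold.
Four-fold degenerate third positions: 4.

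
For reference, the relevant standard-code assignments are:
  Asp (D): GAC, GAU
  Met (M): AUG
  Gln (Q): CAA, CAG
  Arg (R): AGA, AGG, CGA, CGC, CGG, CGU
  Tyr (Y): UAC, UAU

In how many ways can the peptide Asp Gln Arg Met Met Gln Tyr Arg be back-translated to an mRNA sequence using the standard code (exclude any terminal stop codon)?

576

Asp: 2 codons.
Gln: 2 codons.
Arg: 6 codons.
Met: 1 codon.
Met: 1 codon.
Gln: 2 codons.
Tyr: 2 codons.
Arg: 6 codons.
2 × 2 × 6 × 1 × 1 × 2 × 2 × 6 = 576.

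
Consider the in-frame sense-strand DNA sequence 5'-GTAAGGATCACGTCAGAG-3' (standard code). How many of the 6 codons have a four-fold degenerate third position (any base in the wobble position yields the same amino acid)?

3

Codon 1 GTA (Val): third position 4-fold.
Codon 2 AGG (Arg): third position 2-fold.
Codon 3 ATC (Ile): third position 3-fold.
Codon 4 ACG (Thr): third position 4-fold.
Codon 5 TCA (Ser): third position 4-fold.
Codon 6 GAG (Glu): third position 2-fold.
Four-fold degenerate third positions: 3.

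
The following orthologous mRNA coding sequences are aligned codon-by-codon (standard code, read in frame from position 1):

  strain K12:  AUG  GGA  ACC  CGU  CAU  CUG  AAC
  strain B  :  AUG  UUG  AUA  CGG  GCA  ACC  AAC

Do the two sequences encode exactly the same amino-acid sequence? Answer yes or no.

Codon 1: AUG Met / AUG Met — identical.
Codon 2: GGA Gly / UUG Leu — nonsynonymous.
Codon 3: ACC Thr / AUA Ile — nonsynonymous.
Codon 4: CGU Arg / CGG Arg — synonymous.
Codon 5: CAU His / GCA Ala — nonsynonymous.
Codon 6: CUG Leu / ACC Thr — nonsynonymous.
Codon 7: AAC Asn / AAC Asn — identical.
Nonsynonymous differences: 4 → different protein.

no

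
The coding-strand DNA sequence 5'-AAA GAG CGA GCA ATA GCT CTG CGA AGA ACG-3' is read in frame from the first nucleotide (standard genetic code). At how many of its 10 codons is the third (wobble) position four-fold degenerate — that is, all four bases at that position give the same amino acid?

6

Codon 1 AAA (Lys): third position 2-fold.
Codon 2 GAG (Glu): third position 2-fold.
Codon 3 CGA (Arg): third position 4-fold.
Codon 4 GCA (Ala): third position 4-fold.
Codon 5 ATA (Ile): third position 3-fold.
Codon 6 GCT (Ala): third position 4-fold.
Codon 7 CTG (Leu): third position 4-fold.
Codon 8 CGA (Arg): third position 4-fold.
Codon 9 AGA (Arg): third position 2-fold.
Codon 10 ACG (Thr): third position 4-fold.
Four-fold degenerate third positions: 6.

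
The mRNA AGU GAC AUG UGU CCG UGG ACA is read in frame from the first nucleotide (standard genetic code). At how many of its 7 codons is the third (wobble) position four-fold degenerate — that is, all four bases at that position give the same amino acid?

Codon 1 AGU (Ser): third position 2-fold.
Codon 2 GAC (Asp): third position 2-fold.
Codon 3 AUG (Met): third position 1-fold.
Codon 4 UGU (Cys): third position 2-fold.
Codon 5 CCG (Pro): third position 4-fold.
Codon 6 UGG (Trp): third position 1-fold.
Codon 7 ACA (Thr): third position 4-fold.
Four-fold degenerate third positions: 2.

2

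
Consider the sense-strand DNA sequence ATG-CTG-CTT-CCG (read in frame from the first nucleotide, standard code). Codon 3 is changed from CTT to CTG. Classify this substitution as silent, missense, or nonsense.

silent

Position 9 falls in codon 3: CTT → Leu.
After the substitution the codon is CTG → Leu.
Both encode Leu, so the change is synonymous.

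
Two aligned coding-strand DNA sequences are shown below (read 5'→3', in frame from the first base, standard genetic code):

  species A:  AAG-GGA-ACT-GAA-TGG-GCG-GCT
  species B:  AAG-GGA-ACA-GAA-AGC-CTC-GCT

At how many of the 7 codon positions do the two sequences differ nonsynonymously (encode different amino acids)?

2

Codon 1: AAG Lys / AAG Lys — identical.
Codon 2: GGA Gly / GGA Gly — identical.
Codon 3: ACT Thr / ACA Thr — synonymous.
Codon 4: GAA Glu / GAA Glu — identical.
Codon 5: TGG Trp / AGC Ser — nonsynonymous.
Codon 6: GCG Ala / CTC Leu — nonsynonymous.
Codon 7: GCT Ala / GCT Ala — identical.
Nonsynonymous differences: 2.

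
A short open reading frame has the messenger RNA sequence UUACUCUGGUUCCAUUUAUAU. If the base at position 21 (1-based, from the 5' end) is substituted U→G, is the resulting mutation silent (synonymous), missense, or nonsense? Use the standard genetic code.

nonsense

Position 21 falls in codon 7: UAU → Tyr.
After the substitution the codon is UAG → Stop.
The new codon is a stop codon, so this is a nonsense mutation.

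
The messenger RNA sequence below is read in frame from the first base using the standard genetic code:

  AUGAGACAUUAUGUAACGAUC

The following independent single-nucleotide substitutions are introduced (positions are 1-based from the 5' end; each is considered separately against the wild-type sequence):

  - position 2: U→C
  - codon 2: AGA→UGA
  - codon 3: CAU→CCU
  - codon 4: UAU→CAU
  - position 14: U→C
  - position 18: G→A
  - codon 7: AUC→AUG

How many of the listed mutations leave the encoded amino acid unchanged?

Codon 1: AUG (Met) → ACG (Thr) — missense.
Codon 2: AGA (Arg) → UGA (Stop) — nonsense.
Codon 3: CAU (His) → CCU (Pro) — missense.
Codon 4: UAU (Tyr) → CAU (His) — missense.
Codon 5: GUA (Val) → GCA (Ala) — missense.
Codon 6: ACG (Thr) → ACA (Thr) — synonymous.
Codon 7: AUC (Ile) → AUG (Met) — missense.
Synonymous: 1 of 7.

1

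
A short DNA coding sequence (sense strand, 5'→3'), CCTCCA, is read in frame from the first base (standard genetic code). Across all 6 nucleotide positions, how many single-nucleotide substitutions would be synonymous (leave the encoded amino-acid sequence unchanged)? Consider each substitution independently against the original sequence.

6

Codon 1 (CCT, Pro): 3 synonymous substitutions.
Codon 2 (CCA, Pro): 3 synonymous substitutions.
Total: 3 + 3 = 6.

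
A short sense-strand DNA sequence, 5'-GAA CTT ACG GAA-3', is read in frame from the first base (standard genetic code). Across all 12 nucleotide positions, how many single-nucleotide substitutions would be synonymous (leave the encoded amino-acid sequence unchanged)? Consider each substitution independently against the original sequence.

8

Codon 1 (GAA, Glu): 1 synonymous substitution.
Codon 2 (CTT, Leu): 3 synonymous substitutions.
Codon 3 (ACG, Thr): 3 synonymous substitutions.
Codon 4 (GAA, Glu): 1 synonymous substitution.
Total: 1 + 3 + 3 + 1 = 8.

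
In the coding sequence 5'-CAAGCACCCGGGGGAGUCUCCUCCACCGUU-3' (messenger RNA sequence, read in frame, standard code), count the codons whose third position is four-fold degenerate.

9

Codon 1 CAA (Gln): third position 2-fold.
Codon 2 GCA (Ala): third position 4-fold.
Codon 3 CCC (Pro): third position 4-fold.
Codon 4 GGG (Gly): third position 4-fold.
Codon 5 GGA (Gly): third position 4-fold.
Codon 6 GUC (Val): third position 4-fold.
Codon 7 UCC (Ser): third position 4-fold.
Codon 8 UCC (Ser): third position 4-fold.
Codon 9 ACC (Thr): third position 4-fold.
Codon 10 GUU (Val): third position 4-fold.
Four-fold degenerate third positions: 9.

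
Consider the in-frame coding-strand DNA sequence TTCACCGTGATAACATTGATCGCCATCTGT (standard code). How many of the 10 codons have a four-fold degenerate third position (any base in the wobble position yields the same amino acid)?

Codon 1 TTC (Phe): third position 2-fold.
Codon 2 ACC (Thr): third position 4-fold.
Codon 3 GTG (Val): third position 4-fold.
Codon 4 ATA (Ile): third position 3-fold.
Codon 5 ACA (Thr): third position 4-fold.
Codon 6 TTG (Leu): third position 2-fold.
Codon 7 ATC (Ile): third position 3-fold.
Codon 8 GCC (Ala): third position 4-fold.
Codon 9 ATC (Ile): third position 3-fold.
Codon 10 TGT (Cys): third position 2-fold.
Four-fold degenerate third positions: 4.

4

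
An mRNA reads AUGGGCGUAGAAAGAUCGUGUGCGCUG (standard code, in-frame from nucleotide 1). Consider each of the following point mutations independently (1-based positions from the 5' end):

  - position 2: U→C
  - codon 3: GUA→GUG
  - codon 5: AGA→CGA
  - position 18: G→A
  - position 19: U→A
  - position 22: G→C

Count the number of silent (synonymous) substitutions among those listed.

Codon 1: AUG (Met) → ACG (Thr) — missense.
Codon 3: GUA (Val) → GUG (Val) — synonymous.
Codon 5: AGA (Arg) → CGA (Arg) — synonymous.
Codon 6: UCG (Ser) → UCA (Ser) — synonymous.
Codon 7: UGU (Cys) → AGU (Ser) — missense.
Codon 8: GCG (Ala) → CCG (Pro) — missense.
Synonymous: 3 of 6.

3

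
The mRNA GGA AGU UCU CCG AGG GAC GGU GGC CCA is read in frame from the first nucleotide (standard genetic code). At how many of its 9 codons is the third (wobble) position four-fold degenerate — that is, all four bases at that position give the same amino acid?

Codon 1 GGA (Gly): third position 4-fold.
Codon 2 AGU (Ser): third position 2-fold.
Codon 3 UCU (Ser): third position 4-fold.
Codon 4 CCG (Pro): third position 4-fold.
Codon 5 AGG (Arg): third position 2-fold.
Codon 6 GAC (Asp): third position 2-fold.
Codon 7 GGU (Gly): third position 4-fold.
Codon 8 GGC (Gly): third position 4-fold.
Codon 9 CCA (Pro): third position 4-fold.
Four-fold degenerate third positions: 6.

6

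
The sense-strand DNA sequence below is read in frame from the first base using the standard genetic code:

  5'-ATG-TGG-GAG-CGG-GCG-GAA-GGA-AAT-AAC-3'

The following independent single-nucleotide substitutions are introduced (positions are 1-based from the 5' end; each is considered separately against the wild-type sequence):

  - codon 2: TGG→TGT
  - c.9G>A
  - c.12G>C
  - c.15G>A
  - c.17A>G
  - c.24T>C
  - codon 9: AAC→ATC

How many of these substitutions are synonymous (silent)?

Codon 2: TGG (Trp) → TGT (Cys) — missense.
Codon 3: GAG (Glu) → GAA (Glu) — synonymous.
Codon 4: CGG (Arg) → CGC (Arg) — synonymous.
Codon 5: GCG (Ala) → GCA (Ala) — synonymous.
Codon 6: GAA (Glu) → GGA (Gly) — missense.
Codon 8: AAT (Asn) → AAC (Asn) — synonymous.
Codon 9: AAC (Asn) → ATC (Ile) — missense.
Synonymous: 4 of 7.

4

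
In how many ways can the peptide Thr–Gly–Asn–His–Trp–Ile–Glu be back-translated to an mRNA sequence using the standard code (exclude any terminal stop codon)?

384

Thr: 4 codons.
Gly: 4 codons.
Asn: 2 codons.
His: 2 codons.
Trp: 1 codon.
Ile: 3 codons.
Glu: 2 codons.
4 × 4 × 2 × 2 × 1 × 3 × 2 = 384.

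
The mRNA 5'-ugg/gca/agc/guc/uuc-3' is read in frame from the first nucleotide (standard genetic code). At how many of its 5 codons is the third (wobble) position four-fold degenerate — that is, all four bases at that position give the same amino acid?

Codon 1 UGG (Trp): third position 1-fold.
Codon 2 GCA (Ala): third position 4-fold.
Codon 3 AGC (Ser): third position 2-fold.
Codon 4 GUC (Val): third position 4-fold.
Codon 5 UUC (Phe): third position 2-fold.
Four-fold degenerate third positions: 2.

2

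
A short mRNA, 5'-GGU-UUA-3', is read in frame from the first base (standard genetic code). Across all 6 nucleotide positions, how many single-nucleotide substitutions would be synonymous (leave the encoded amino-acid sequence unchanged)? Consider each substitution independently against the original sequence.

Codon 1 (GGU, Gly): 3 synonymous substitutions.
Codon 2 (UUA, Leu): 2 synonymous substitutions.
Total: 3 + 2 = 5.

5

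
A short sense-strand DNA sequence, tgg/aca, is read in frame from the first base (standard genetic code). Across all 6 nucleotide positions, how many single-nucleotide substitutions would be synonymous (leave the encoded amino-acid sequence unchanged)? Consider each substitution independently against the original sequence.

3

Codon 1 (TGG, Trp): 0 synonymous substitutions.
Codon 2 (ACA, Thr): 3 synonymous substitutions.
Total: 0 + 3 = 3.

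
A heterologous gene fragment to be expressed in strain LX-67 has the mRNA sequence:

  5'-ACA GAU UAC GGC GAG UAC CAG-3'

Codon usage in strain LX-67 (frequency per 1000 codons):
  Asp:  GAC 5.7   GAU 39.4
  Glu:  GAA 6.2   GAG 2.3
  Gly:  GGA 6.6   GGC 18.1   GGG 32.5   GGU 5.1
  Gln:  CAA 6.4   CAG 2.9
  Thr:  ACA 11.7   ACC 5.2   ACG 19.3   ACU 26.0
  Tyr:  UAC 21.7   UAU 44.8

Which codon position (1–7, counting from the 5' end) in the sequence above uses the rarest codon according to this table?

Codon 1 ACA (Thr): 11.7 per 1000.
Codon 2 GAU (Asp): 39.4 per 1000.
Codon 3 UAC (Tyr): 21.7 per 1000.
Codon 4 GGC (Gly): 18.1 per 1000.
Codon 5 GAG (Glu): 2.3 per 1000.
Codon 6 UAC (Tyr): 21.7 per 1000.
Codon 7 CAG (Gln): 2.9 per 1000.
Lowest frequency is 2.3 at codon 5.

5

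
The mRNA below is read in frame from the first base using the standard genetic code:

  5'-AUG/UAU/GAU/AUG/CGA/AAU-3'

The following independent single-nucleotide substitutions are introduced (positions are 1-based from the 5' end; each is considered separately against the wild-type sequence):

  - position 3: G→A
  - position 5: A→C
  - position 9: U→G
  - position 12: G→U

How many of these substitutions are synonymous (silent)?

0

Codon 1: AUG (Met) → AUA (Ile) — missense.
Codon 2: UAU (Tyr) → UCU (Ser) — missense.
Codon 3: GAU (Asp) → GAG (Glu) — missense.
Codon 4: AUG (Met) → AUU (Ile) — missense.
Synonymous: 0 of 4.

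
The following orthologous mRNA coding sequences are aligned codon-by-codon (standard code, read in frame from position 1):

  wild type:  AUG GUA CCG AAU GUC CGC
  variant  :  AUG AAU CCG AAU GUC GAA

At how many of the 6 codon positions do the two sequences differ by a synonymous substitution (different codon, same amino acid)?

0

Codon 1: AUG Met / AUG Met — identical.
Codon 2: GUA Val / AAU Asn — nonsynonymous.
Codon 3: CCG Pro / CCG Pro — identical.
Codon 4: AAU Asn / AAU Asn — identical.
Codon 5: GUC Val / GUC Val — identical.
Codon 6: CGC Arg / GAA Glu — nonsynonymous.
Synonymous differences: 0.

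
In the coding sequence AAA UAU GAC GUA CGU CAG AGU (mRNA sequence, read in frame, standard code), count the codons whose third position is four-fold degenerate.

Codon 1 AAA (Lys): third position 2-fold.
Codon 2 UAU (Tyr): third position 2-fold.
Codon 3 GAC (Asp): third position 2-fold.
Codon 4 GUA (Val): third position 4-fold.
Codon 5 CGU (Arg): third position 4-fold.
Codon 6 CAG (Gln): third position 2-fold.
Codon 7 AGU (Ser): third position 2-fold.
Four-fold degenerate third positions: 2.

2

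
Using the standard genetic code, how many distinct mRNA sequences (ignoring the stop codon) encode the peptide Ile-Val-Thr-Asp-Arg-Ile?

1728

Ile: 3 codons.
Val: 4 codons.
Thr: 4 codons.
Asp: 2 codons.
Arg: 6 codons.
Ile: 3 codons.
3 × 4 × 4 × 2 × 6 × 3 = 1728.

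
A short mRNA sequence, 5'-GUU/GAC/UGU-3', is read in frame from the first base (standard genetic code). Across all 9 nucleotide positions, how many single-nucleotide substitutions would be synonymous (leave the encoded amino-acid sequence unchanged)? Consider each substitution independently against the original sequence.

5

Codon 1 (GUU, Val): 3 synonymous substitutions.
Codon 2 (GAC, Asp): 1 synonymous substitution.
Codon 3 (UGU, Cys): 1 synonymous substitution.
Total: 3 + 1 + 1 = 5.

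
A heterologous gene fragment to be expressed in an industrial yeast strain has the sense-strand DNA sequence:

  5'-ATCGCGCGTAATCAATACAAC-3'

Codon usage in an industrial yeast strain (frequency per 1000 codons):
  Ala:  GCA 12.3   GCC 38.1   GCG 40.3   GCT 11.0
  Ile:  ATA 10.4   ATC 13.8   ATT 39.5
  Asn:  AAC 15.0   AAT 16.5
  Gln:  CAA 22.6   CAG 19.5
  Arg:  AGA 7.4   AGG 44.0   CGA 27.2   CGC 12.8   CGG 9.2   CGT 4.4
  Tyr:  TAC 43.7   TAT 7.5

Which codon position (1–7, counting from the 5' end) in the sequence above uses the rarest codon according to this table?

Codon 1 ATC (Ile): 13.8 per 1000.
Codon 2 GCG (Ala): 40.3 per 1000.
Codon 3 CGT (Arg): 4.4 per 1000.
Codon 4 AAT (Asn): 16.5 per 1000.
Codon 5 CAA (Gln): 22.6 per 1000.
Codon 6 TAC (Tyr): 43.7 per 1000.
Codon 7 AAC (Asn): 15.0 per 1000.
Lowest frequency is 4.4 at codon 3.

3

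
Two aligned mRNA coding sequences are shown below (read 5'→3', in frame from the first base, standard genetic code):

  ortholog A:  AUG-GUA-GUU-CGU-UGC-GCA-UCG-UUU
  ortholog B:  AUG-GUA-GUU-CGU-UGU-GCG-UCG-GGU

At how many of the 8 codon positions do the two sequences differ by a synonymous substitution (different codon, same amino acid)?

Codon 1: AUG Met / AUG Met — identical.
Codon 2: GUA Val / GUA Val — identical.
Codon 3: GUU Val / GUU Val — identical.
Codon 4: CGU Arg / CGU Arg — identical.
Codon 5: UGC Cys / UGU Cys — synonymous.
Codon 6: GCA Ala / GCG Ala — synonymous.
Codon 7: UCG Ser / UCG Ser — identical.
Codon 8: UUU Phe / GGU Gly — nonsynonymous.
Synonymous differences: 2.

2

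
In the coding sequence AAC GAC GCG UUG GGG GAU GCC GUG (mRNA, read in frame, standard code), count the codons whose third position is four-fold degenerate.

4

Codon 1 AAC (Asn): third position 2-fold.
Codon 2 GAC (Asp): third position 2-fold.
Codon 3 GCG (Ala): third position 4-fold.
Codon 4 UUG (Leu): third position 2-fold.
Codon 5 GGG (Gly): third position 4-fold.
Codon 6 GAU (Asp): third position 2-fold.
Codon 7 GCC (Ala): third position 4-fold.
Codon 8 GUG (Val): third position 4-fold.
Four-fold degenerate third positions: 4.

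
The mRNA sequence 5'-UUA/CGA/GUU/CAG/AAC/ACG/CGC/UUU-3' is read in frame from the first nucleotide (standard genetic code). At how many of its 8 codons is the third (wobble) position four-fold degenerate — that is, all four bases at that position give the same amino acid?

4

Codon 1 UUA (Leu): third position 2-fold.
Codon 2 CGA (Arg): third position 4-fold.
Codon 3 GUU (Val): third position 4-fold.
Codon 4 CAG (Gln): third position 2-fold.
Codon 5 AAC (Asn): third position 2-fold.
Codon 6 ACG (Thr): third position 4-fold.
Codon 7 CGC (Arg): third position 4-fold.
Codon 8 UUU (Phe): third position 2-fold.
Four-fold degenerate third positions: 4.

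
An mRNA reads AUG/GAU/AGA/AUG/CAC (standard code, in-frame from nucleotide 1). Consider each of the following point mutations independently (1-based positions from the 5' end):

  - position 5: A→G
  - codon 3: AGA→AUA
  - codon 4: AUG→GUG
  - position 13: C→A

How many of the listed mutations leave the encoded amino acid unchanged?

0

Codon 2: GAU (Asp) → GGU (Gly) — missense.
Codon 3: AGA (Arg) → AUA (Ile) — missense.
Codon 4: AUG (Met) → GUG (Val) — missense.
Codon 5: CAC (His) → AAC (Asn) — missense.
Synonymous: 0 of 4.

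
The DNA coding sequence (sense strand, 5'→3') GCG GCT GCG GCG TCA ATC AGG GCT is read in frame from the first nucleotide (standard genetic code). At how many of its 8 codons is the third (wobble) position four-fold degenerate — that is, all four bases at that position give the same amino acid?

Codon 1 GCG (Ala): third position 4-fold.
Codon 2 GCT (Ala): third position 4-fold.
Codon 3 GCG (Ala): third position 4-fold.
Codon 4 GCG (Ala): third position 4-fold.
Codon 5 TCA (Ser): third position 4-fold.
Codon 6 ATC (Ile): third position 3-fold.
Codon 7 AGG (Arg): third position 2-fold.
Codon 8 GCT (Ala): third position 4-fold.
Four-fold degenerate third positions: 6.

6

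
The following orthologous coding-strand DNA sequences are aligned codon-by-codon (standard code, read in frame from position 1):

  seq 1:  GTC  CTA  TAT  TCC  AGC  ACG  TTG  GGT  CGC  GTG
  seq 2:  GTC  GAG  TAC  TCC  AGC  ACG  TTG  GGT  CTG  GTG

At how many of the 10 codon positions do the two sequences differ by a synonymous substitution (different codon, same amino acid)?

Codon 1: GTC Val / GTC Val — identical.
Codon 2: CTA Leu / GAG Glu — nonsynonymous.
Codon 3: TAT Tyr / TAC Tyr — synonymous.
Codon 4: TCC Ser / TCC Ser — identical.
Codon 5: AGC Ser / AGC Ser — identical.
Codon 6: ACG Thr / ACG Thr — identical.
Codon 7: TTG Leu / TTG Leu — identical.
Codon 8: GGT Gly / GGT Gly — identical.
Codon 9: CGC Arg / CTG Leu — nonsynonymous.
Codon 10: GTG Val / GTG Val — identical.
Synonymous differences: 1.

1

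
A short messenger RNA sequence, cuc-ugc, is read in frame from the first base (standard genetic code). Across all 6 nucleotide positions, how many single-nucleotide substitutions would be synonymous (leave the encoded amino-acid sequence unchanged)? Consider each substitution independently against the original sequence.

4

Codon 1 (CUC, Leu): 3 synonymous substitutions.
Codon 2 (UGC, Cys): 1 synonymous substitution.
Total: 3 + 1 = 4.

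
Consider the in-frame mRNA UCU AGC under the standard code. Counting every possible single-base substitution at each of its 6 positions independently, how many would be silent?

4

Codon 1 (UCU, Ser): 3 synonymous substitutions.
Codon 2 (AGC, Ser): 1 synonymous substitution.
Total: 3 + 1 = 4.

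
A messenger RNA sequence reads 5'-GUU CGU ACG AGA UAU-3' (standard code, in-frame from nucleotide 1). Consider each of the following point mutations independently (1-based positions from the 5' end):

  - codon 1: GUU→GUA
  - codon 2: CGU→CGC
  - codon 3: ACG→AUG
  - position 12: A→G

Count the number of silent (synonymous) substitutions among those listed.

Codon 1: GUU (Val) → GUA (Val) — synonymous.
Codon 2: CGU (Arg) → CGC (Arg) — synonymous.
Codon 3: ACG (Thr) → AUG (Met) — missense.
Codon 4: AGA (Arg) → AGG (Arg) — synonymous.
Synonymous: 3 of 4.

3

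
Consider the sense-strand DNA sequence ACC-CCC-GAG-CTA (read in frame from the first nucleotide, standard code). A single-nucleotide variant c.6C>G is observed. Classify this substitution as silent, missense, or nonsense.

Position 6 falls in codon 2: CCC → Pro.
After the substitution the codon is CCG → Pro.
Both encode Pro, so the change is synonymous.

silent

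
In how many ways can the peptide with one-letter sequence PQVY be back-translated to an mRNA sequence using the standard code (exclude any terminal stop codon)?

Pro: 4 codons.
Gln: 2 codons.
Val: 4 codons.
Tyr: 2 codons.
4 × 2 × 4 × 2 = 64.

64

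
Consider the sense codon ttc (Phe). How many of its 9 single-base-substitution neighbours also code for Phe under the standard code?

1

Position 1: none → 0 synonymous.
Position 2: none → 0 synonymous.
Position 3: TTT → 1 synonymous.
Total: 0 + 0 + 1 = 1.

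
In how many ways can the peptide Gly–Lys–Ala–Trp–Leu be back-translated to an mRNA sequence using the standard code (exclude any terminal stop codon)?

192

Gly: 4 codons.
Lys: 2 codons.
Ala: 4 codons.
Trp: 1 codon.
Leu: 6 codons.
4 × 2 × 4 × 1 × 6 = 192.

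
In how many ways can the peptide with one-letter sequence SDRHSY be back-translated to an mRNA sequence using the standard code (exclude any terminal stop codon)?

1728

Ser: 6 codons.
Asp: 2 codons.
Arg: 6 codons.
His: 2 codons.
Ser: 6 codons.
Tyr: 2 codons.
6 × 2 × 6 × 2 × 6 × 2 = 1728.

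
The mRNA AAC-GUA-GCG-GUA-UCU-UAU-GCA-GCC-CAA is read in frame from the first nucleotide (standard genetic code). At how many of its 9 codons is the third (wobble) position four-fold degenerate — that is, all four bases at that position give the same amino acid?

Codon 1 AAC (Asn): third position 2-fold.
Codon 2 GUA (Val): third position 4-fold.
Codon 3 GCG (Ala): third position 4-fold.
Codon 4 GUA (Val): third position 4-fold.
Codon 5 UCU (Ser): third position 4-fold.
Codon 6 UAU (Tyr): third position 2-fold.
Codon 7 GCA (Ala): third position 4-fold.
Codon 8 GCC (Ala): third position 4-fold.
Codon 9 CAA (Gln): third position 2-fold.
Four-fold degenerate third positions: 6.

6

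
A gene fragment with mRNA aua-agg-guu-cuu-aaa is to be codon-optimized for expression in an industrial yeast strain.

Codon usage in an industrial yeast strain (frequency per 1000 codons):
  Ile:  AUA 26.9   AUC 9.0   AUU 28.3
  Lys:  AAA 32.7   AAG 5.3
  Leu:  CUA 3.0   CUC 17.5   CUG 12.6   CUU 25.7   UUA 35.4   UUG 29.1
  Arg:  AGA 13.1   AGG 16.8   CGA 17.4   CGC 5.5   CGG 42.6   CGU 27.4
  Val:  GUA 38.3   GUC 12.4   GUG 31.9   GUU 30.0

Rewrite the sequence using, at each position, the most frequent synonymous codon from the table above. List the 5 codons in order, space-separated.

Codon 1 (Ile): best is AUU at 28.3.
Codon 2 (Arg): best is CGG at 42.6.
Codon 3 (Val): best is GUA at 38.3.
Codon 4 (Leu): best is UUA at 35.4.
Codon 5 (Lys): best is AAA at 32.7.

AUU CGG GUA UUA AAA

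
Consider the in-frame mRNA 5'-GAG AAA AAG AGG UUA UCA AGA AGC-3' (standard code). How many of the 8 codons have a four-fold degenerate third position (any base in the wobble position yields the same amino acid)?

Codon 1 GAG (Glu): third position 2-fold.
Codon 2 AAA (Lys): third position 2-fold.
Codon 3 AAG (Lys): third position 2-fold.
Codon 4 AGG (Arg): third position 2-fold.
Codon 5 UUA (Leu): third position 2-fold.
Codon 6 UCA (Ser): third position 4-fold.
Codon 7 AGA (Arg): third position 2-fold.
Codon 8 AGC (Ser): third position 2-fold.
Four-fold degenerate third positions: 1.

1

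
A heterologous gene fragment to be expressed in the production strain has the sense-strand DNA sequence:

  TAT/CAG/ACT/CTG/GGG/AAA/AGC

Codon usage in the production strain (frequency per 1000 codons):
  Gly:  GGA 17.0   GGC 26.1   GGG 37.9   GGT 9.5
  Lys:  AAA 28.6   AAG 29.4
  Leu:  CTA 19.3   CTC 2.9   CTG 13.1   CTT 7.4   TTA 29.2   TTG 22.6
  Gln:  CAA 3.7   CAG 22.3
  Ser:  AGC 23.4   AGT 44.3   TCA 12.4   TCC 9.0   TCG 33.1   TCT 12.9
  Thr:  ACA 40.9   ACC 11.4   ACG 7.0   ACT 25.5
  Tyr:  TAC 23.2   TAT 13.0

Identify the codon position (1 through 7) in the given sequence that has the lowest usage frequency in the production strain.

Codon 1 TAT (Tyr): 13.0 per 1000.
Codon 2 CAG (Gln): 22.3 per 1000.
Codon 3 ACT (Thr): 25.5 per 1000.
Codon 4 CTG (Leu): 13.1 per 1000.
Codon 5 GGG (Gly): 37.9 per 1000.
Codon 6 AAA (Lys): 28.6 per 1000.
Codon 7 AGC (Ser): 23.4 per 1000.
Lowest frequency is 13.0 at codon 1.

1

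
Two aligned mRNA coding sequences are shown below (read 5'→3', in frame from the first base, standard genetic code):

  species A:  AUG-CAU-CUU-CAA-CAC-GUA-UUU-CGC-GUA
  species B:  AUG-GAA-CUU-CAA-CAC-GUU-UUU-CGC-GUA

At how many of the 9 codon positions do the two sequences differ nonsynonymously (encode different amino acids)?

Codon 1: AUG Met / AUG Met — identical.
Codon 2: CAU His / GAA Glu — nonsynonymous.
Codon 3: CUU Leu / CUU Leu — identical.
Codon 4: CAA Gln / CAA Gln — identical.
Codon 5: CAC His / CAC His — identical.
Codon 6: GUA Val / GUU Val — synonymous.
Codon 7: UUU Phe / UUU Phe — identical.
Codon 8: CGC Arg / CGC Arg — identical.
Codon 9: GUA Val / GUA Val — identical.
Nonsynonymous differences: 1.

1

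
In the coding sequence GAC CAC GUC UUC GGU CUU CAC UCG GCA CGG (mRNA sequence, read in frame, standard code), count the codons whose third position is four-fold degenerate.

6

Codon 1 GAC (Asp): third position 2-fold.
Codon 2 CAC (His): third position 2-fold.
Codon 3 GUC (Val): third position 4-fold.
Codon 4 UUC (Phe): third position 2-fold.
Codon 5 GGU (Gly): third position 4-fold.
Codon 6 CUU (Leu): third position 4-fold.
Codon 7 CAC (His): third position 2-fold.
Codon 8 UCG (Ser): third position 4-fold.
Codon 9 GCA (Ala): third position 4-fold.
Codon 10 CGG (Arg): third position 4-fold.
Four-fold degenerate third positions: 6.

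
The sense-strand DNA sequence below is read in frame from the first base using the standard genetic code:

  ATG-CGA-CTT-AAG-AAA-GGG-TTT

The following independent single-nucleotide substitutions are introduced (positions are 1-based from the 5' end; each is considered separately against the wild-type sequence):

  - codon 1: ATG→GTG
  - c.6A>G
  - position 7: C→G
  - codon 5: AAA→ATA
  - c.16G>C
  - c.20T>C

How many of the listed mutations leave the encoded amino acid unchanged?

Codon 1: ATG (Met) → GTG (Val) — missense.
Codon 2: CGA (Arg) → CGG (Arg) — synonymous.
Codon 3: CTT (Leu) → GTT (Val) — missense.
Codon 5: AAA (Lys) → ATA (Ile) — missense.
Codon 6: GGG (Gly) → CGG (Arg) — missense.
Codon 7: TTT (Phe) → TCT (Ser) — missense.
Synonymous: 1 of 6.

1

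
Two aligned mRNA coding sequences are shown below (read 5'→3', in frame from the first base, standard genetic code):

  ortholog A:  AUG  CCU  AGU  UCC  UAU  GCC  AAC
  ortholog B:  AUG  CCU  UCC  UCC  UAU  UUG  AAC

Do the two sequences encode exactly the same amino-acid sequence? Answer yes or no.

Codon 1: AUG Met / AUG Met — identical.
Codon 2: CCU Pro / CCU Pro — identical.
Codon 3: AGU Ser / UCC Ser — synonymous.
Codon 4: UCC Ser / UCC Ser — identical.
Codon 5: UAU Tyr / UAU Tyr — identical.
Codon 6: GCC Ala / UUG Leu — nonsynonymous.
Codon 7: AAC Asn / AAC Asn — identical.
Nonsynonymous differences: 1 → different protein.

no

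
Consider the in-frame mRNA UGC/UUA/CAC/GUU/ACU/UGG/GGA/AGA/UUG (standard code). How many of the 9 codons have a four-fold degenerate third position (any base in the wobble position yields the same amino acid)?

3

Codon 1 UGC (Cys): third position 2-fold.
Codon 2 UUA (Leu): third position 2-fold.
Codon 3 CAC (His): third position 2-fold.
Codon 4 GUU (Val): third position 4-fold.
Codon 5 ACU (Thr): third position 4-fold.
Codon 6 UGG (Trp): third position 1-fold.
Codon 7 GGA (Gly): third position 4-fold.
Codon 8 AGA (Arg): third position 2-fold.
Codon 9 UUG (Leu): third position 2-fold.
Four-fold degenerate third positions: 3.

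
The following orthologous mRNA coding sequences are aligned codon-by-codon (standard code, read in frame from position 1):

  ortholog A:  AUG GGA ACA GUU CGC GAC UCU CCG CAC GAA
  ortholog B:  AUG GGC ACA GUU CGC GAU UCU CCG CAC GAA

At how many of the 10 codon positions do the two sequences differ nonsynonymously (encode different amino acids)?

Codon 1: AUG Met / AUG Met — identical.
Codon 2: GGA Gly / GGC Gly — synonymous.
Codon 3: ACA Thr / ACA Thr — identical.
Codon 4: GUU Val / GUU Val — identical.
Codon 5: CGC Arg / CGC Arg — identical.
Codon 6: GAC Asp / GAU Asp — synonymous.
Codon 7: UCU Ser / UCU Ser — identical.
Codon 8: CCG Pro / CCG Pro — identical.
Codon 9: CAC His / CAC His — identical.
Codon 10: GAA Glu / GAA Glu — identical.
Nonsynonymous differences: 0.

0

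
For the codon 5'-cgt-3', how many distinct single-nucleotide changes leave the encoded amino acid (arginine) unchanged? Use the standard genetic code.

Position 1: none → 0 synonymous.
Position 2: none → 0 synonymous.
Position 3: CGC, CGA, CGG → 3 synonymous.
Total: 0 + 0 + 3 = 3.

3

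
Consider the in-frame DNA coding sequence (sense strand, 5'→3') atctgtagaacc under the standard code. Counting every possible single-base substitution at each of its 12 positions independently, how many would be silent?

Codon 1 (ATC, Ile): 2 synonymous substitutions.
Codon 2 (TGT, Cys): 1 synonymous substitution.
Codon 3 (AGA, Arg): 2 synonymous substitutions.
Codon 4 (ACC, Thr): 3 synonymous substitutions.
Total: 2 + 1 + 2 + 3 = 8.

8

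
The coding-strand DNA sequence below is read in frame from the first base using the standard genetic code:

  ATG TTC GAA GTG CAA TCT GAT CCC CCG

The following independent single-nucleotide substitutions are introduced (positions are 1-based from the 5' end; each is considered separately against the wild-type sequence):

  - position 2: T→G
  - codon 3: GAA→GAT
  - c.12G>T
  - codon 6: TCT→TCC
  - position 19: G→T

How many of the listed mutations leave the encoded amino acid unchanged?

Codon 1: ATG (Met) → AGG (Arg) — missense.
Codon 3: GAA (Glu) → GAT (Asp) — missense.
Codon 4: GTG (Val) → GTT (Val) — synonymous.
Codon 6: TCT (Ser) → TCC (Ser) — synonymous.
Codon 7: GAT (Asp) → TAT (Tyr) — missense.
Synonymous: 2 of 5.

2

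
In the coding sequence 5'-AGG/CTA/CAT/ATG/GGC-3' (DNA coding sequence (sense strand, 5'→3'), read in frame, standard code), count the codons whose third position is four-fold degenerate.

Codon 1 AGG (Arg): third position 2-fold.
Codon 2 CTA (Leu): third position 4-fold.
Codon 3 CAT (His): third position 2-fold.
Codon 4 ATG (Met): third position 1-fold.
Codon 5 GGC (Gly): third position 4-fold.
Four-fold degenerate third positions: 2.

2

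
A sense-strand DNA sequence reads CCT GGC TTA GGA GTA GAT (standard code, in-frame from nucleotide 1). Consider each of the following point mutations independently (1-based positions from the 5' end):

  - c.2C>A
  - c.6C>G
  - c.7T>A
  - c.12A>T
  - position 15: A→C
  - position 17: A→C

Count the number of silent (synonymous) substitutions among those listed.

Codon 1: CCT (Pro) → CAT (His) — missense.
Codon 2: GGC (Gly) → GGG (Gly) — synonymous.
Codon 3: TTA (Leu) → ATA (Ile) — missense.
Codon 4: GGA (Gly) → GGT (Gly) — synonymous.
Codon 5: GTA (Val) → GTC (Val) — synonymous.
Codon 6: GAT (Asp) → GCT (Ala) — missense.
Synonymous: 3 of 6.

3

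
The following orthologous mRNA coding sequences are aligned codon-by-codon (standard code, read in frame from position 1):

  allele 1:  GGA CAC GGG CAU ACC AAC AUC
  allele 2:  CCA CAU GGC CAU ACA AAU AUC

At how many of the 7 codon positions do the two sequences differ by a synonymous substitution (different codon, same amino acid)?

Codon 1: GGA Gly / CCA Pro — nonsynonymous.
Codon 2: CAC His / CAU His — synonymous.
Codon 3: GGG Gly / GGC Gly — synonymous.
Codon 4: CAU His / CAU His — identical.
Codon 5: ACC Thr / ACA Thr — synonymous.
Codon 6: AAC Asn / AAU Asn — synonymous.
Codon 7: AUC Ile / AUC Ile — identical.
Synonymous differences: 4.

4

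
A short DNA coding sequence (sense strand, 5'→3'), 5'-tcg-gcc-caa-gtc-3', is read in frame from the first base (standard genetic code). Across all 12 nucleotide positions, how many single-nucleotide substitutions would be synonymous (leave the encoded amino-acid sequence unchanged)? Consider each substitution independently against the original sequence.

Codon 1 (TCG, Ser): 3 synonymous substitutions.
Codon 2 (GCC, Ala): 3 synonymous substitutions.
Codon 3 (CAA, Gln): 1 synonymous substitution.
Codon 4 (GTC, Val): 3 synonymous substitutions.
Total: 3 + 3 + 1 + 3 = 10.

10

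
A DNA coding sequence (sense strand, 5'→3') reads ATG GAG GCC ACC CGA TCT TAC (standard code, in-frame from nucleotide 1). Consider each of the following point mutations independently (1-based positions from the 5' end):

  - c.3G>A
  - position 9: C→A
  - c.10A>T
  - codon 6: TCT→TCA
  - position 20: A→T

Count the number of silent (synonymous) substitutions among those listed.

Codon 1: ATG (Met) → ATA (Ile) — missense.
Codon 3: GCC (Ala) → GCA (Ala) — synonymous.
Codon 4: ACC (Thr) → TCC (Ser) — missense.
Codon 6: TCT (Ser) → TCA (Ser) — synonymous.
Codon 7: TAC (Tyr) → TTC (Phe) — missense.
Synonymous: 2 of 5.

2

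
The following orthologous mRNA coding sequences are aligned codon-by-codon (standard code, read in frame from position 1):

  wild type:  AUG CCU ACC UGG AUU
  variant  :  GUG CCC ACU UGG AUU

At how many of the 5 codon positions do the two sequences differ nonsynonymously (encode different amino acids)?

1

Codon 1: AUG Met / GUG Val — nonsynonymous.
Codon 2: CCU Pro / CCC Pro — synonymous.
Codon 3: ACC Thr / ACU Thr — synonymous.
Codon 4: UGG Trp / UGG Trp — identical.
Codon 5: AUU Ile / AUU Ile — identical.
Nonsynonymous differences: 1.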